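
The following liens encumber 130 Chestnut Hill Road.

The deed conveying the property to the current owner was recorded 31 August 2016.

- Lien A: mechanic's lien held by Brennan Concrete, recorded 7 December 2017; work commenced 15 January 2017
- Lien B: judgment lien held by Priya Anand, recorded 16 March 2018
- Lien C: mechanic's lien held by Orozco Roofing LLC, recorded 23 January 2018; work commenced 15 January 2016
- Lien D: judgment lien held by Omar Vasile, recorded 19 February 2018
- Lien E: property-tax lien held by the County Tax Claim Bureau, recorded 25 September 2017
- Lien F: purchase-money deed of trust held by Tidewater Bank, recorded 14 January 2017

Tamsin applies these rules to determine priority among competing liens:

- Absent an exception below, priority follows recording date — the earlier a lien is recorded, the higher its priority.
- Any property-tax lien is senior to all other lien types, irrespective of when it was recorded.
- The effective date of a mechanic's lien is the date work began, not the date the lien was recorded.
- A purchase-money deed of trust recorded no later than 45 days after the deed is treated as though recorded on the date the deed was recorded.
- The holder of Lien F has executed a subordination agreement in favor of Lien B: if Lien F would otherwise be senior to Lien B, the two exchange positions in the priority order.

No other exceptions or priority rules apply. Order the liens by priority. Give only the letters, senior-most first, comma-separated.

E, C, B, A, D, F

Effective dates after the stated exceptions: A's effective date is 15 January 2017, when work began; C relates back to 15 January 2016 (work commenced); F was recorded 136 days after the deed, outside the 45-day window, so it keeps its recording date.
E, as a property-tax lien, has superpriority and ranks first.
The other liens, earliest effective date first: C (15 January 2016), F (14 January 2017), A (15 January 2017), D (19 February 2018), B (16 March 2018).
F is senior to B before the subordination, so the two trade places.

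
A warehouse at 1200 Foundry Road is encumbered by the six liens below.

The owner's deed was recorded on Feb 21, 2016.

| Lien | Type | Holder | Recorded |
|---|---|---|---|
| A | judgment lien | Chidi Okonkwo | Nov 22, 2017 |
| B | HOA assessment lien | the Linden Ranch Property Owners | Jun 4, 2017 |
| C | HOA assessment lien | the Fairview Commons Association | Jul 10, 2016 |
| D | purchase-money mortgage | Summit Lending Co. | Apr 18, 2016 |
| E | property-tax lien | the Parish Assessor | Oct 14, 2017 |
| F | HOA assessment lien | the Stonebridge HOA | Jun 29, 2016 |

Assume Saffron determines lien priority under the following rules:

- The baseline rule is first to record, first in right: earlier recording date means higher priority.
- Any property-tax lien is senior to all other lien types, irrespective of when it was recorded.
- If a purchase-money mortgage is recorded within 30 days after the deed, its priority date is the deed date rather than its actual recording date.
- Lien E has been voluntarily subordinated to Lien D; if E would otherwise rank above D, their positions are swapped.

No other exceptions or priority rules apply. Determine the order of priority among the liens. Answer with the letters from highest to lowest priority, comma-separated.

Adjusting effective dates: D was recorded 57 days after the deed, outside the 30-day window, so it keeps its recording date.
E, as a property-tax lien, has superpriority and ranks first.
Among the remaining liens, by effective date: D (Apr 18, 2016), F (Jun 29, 2016), C (Jul 10, 2016), B (Jun 4, 2017), A (Nov 22, 2017).
Because E would otherwise rank above D, the subordination swaps them.

D, E, F, C, B, A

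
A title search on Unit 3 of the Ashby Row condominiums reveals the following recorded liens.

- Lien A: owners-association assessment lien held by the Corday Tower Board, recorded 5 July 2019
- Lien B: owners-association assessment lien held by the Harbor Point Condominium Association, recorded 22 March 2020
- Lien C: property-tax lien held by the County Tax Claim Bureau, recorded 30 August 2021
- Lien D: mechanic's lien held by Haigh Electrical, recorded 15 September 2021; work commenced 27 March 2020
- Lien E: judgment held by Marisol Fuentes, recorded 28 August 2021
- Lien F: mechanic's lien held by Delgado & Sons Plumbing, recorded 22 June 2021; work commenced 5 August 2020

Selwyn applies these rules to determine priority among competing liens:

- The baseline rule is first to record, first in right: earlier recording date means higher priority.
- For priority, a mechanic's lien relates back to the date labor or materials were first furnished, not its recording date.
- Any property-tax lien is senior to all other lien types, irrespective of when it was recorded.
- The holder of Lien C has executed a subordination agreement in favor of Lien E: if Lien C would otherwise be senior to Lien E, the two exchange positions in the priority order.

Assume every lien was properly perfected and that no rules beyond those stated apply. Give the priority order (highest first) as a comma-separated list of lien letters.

E, A, B, D, F, C

First, effective dates: D relates back to 27 March 2020 (work commenced); F relates back to 5 August 2020 (work commenced).
C is a property-tax lien, so it outranks all other liens regardless of date.
The other liens, earliest effective date first: A (5 July 2019), B (22 March 2020), D (27 March 2020), F (5 August 2020), E (28 August 2021).
C would otherwise be senior to E, so under the subordination agreement C and E exchange positions.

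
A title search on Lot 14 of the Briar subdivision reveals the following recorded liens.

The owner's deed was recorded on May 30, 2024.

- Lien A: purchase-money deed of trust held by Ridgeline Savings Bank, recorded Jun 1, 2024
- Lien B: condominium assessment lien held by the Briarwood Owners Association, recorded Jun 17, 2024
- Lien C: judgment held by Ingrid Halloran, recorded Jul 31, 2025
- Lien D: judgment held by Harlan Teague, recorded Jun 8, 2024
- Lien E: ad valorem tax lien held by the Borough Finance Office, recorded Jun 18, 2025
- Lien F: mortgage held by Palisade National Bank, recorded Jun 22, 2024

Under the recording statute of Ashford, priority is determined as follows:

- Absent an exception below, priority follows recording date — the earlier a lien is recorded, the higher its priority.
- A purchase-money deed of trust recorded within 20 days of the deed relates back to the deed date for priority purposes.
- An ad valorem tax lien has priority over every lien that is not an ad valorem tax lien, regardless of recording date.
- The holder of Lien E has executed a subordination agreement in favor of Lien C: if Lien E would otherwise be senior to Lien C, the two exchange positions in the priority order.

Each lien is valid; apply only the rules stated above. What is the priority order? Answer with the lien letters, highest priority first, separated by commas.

Effective dates after the stated exceptions: A relates back to the deed date May 30, 2024.
E, as an ad valorem tax lien, has superpriority and ranks first.
The other liens, earliest effective date first: A (May 30, 2024), D (Jun 8, 2024), B (Jun 17, 2024), F (Jun 22, 2024), C (Jul 31, 2025).
Because E would otherwise rank above C, the subordination swaps them.

C, A, D, B, F, E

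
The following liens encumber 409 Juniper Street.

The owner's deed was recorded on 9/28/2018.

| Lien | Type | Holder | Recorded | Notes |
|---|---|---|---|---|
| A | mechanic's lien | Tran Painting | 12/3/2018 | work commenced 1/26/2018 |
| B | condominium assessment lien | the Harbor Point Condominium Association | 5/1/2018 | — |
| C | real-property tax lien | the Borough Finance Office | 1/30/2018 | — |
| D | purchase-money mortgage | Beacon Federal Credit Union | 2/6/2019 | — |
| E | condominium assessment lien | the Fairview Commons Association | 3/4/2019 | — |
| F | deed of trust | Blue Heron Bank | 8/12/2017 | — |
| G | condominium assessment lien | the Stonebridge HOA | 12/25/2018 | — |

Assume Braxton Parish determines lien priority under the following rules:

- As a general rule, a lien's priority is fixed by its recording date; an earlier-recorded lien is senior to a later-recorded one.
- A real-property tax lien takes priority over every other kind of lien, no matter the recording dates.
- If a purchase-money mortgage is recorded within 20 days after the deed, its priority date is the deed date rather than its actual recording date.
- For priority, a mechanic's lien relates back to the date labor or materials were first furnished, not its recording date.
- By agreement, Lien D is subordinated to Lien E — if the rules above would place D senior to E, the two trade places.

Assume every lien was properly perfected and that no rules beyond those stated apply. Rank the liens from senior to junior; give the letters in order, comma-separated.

C, F, A, B, G, E, D

Effective dates after the stated exceptions: A's effective date is 1/26/2018, when work began; D missed the 20-day window (131 days after the deed), so its recording date stands.
C is a real-property tax lien, so it outranks all other liens regardless of date.
Remaining liens by effective date: F (8/12/2017), A (1/26/2018), B (5/1/2018), G (12/25/2018), D (2/6/2019), E (3/4/2019).
The subordination applies — D was senior to E — so D and E swap.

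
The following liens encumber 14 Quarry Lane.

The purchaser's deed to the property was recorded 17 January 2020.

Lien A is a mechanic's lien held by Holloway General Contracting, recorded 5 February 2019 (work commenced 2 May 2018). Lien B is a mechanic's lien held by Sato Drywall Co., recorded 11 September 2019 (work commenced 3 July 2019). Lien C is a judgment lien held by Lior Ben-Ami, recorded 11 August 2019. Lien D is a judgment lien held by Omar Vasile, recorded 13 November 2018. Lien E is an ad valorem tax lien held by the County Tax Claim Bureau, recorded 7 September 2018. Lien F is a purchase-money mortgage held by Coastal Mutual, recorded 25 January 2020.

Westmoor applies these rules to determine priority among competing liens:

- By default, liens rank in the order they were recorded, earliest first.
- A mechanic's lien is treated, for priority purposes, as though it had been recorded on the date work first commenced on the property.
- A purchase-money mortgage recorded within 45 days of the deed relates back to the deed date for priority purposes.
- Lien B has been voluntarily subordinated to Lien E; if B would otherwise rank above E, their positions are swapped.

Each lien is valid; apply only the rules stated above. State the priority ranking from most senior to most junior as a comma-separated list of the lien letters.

Effective dates: A's effective date is 2 May 2018, when work began; B's effective date is 3 July 2019, when work began; F was recorded within the 45-day window, so its effective date is the deed date 17 January 2020.
Sorted by effective date: A (2 May 2018), E (7 September 2018), D (13 November 2018), B (3 July 2019), C (11 August 2019), F (17 January 2020).
Since B is not senior to E, the subordination leaves the order unchanged.

A, E, D, B, C, F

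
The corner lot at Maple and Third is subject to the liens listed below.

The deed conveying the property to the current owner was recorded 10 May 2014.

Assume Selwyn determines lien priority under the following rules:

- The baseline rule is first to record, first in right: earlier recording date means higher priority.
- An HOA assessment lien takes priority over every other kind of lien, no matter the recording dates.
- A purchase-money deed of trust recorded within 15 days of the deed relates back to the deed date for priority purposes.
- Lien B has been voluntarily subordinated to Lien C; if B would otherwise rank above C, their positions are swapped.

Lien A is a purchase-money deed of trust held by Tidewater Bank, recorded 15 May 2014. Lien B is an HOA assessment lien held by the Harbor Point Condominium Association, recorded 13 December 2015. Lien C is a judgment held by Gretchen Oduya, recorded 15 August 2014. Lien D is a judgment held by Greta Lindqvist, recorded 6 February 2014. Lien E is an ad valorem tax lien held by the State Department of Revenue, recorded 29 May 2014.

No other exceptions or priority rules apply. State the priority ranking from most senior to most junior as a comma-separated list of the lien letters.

C, D, A, E, B

Effective dates after the stated exceptions: A was recorded within the 15-day window, so its effective date is the deed date 10 May 2014.
B is an HOA assessment lien, so it outranks all other liens regardless of date.
The other liens, earliest effective date first: D (6 February 2014), A (10 May 2014), E (29 May 2014), C (15 August 2014).
Because B would otherwise rank above C, the subordination swaps them.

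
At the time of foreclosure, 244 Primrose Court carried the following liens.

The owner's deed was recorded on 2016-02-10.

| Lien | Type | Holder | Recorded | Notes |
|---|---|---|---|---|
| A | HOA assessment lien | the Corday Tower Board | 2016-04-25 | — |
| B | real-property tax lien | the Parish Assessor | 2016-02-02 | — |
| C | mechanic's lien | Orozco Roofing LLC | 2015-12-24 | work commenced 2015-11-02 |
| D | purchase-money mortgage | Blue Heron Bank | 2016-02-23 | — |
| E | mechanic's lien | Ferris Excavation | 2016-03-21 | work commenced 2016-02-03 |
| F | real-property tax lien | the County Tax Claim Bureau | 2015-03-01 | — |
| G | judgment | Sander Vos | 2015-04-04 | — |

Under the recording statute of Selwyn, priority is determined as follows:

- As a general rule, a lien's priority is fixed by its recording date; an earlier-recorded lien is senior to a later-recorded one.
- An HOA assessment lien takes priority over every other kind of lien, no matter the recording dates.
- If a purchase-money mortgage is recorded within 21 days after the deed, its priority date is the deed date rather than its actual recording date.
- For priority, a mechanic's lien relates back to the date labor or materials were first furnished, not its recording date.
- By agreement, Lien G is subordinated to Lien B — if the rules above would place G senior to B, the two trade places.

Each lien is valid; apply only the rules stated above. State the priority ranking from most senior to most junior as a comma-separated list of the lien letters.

A, F, B, C, G, E, D

Adjusting effective dates: C relates back to 2015-11-02 (work commenced); D relates back to the deed date 2016-02-10; E relates back to 2016-02-03 (work commenced).
A is an HOA assessment lien, so it outranks all other liens regardless of date.
Ordering the rest by effective date: F (2015-03-01), G (2015-04-04), C (2015-11-02), B (2016-02-02), E (2016-02-03), D (2016-02-10).
Because G would otherwise rank above B, the subordination swaps them.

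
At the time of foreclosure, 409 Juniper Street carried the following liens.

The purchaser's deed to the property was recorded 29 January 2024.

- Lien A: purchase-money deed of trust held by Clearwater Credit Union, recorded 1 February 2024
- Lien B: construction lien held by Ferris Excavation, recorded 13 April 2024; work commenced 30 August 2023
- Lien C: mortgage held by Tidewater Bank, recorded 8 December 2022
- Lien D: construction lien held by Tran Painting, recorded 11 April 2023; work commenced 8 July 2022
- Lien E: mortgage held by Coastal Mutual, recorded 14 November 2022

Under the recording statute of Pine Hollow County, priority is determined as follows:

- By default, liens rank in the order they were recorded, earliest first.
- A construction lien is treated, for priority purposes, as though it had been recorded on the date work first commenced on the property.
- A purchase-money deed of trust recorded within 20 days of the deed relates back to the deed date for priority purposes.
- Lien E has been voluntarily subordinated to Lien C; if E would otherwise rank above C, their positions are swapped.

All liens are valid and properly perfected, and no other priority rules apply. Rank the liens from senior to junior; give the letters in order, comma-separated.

First, effective dates: A's effective date is the deed date, 29 January 2024; B's effective date is 30 August 2023, when work began; D is treated as recorded 8 July 2022, the work-commencement date.
By effective date: D (8 July 2022), E (14 November 2022), C (8 December 2022), B (30 August 2023), A (29 January 2024).
E is senior to C before the subordination, so the two trade places.

D, C, E, B, A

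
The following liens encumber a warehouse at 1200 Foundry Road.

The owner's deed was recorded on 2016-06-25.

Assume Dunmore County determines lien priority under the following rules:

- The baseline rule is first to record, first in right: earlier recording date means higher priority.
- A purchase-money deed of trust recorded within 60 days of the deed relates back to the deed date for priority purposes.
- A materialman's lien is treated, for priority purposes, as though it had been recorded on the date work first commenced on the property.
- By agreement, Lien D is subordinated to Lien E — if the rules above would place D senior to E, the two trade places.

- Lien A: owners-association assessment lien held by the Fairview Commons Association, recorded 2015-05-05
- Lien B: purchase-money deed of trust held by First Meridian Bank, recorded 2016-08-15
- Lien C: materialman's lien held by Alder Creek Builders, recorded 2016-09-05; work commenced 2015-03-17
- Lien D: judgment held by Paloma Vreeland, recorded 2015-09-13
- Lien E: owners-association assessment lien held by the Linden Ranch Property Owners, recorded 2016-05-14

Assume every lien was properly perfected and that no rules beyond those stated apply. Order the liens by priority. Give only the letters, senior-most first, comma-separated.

C, A, E, D, B

Adjusting effective dates: B relates back to the deed date 2016-06-25; C is treated as recorded 2015-03-17, the work-commencement date.
By effective date: C (2015-03-17), A (2015-05-05), D (2015-09-13), E (2016-05-14), B (2016-06-25).
D would otherwise be senior to E, so under the subordination agreement D and E exchange positions.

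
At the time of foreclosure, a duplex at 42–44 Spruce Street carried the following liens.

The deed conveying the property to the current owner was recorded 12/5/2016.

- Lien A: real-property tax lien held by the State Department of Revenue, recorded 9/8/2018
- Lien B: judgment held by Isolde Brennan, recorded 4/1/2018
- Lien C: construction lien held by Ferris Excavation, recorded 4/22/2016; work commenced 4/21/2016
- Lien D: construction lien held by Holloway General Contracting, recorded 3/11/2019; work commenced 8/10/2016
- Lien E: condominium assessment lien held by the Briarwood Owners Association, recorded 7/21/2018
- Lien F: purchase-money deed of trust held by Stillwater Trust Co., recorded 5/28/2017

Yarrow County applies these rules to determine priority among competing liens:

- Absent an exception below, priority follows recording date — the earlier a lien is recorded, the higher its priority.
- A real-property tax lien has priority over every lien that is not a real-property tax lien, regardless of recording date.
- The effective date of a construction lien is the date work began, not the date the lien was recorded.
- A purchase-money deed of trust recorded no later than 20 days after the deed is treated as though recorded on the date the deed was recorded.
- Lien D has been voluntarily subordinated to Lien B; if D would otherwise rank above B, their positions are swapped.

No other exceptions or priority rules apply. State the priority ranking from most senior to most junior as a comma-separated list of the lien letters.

A, C, B, F, D, E

Effective dates: C relates back to 4/21/2016 (work commenced); D is treated as recorded 8/10/2016, the work-commencement date; F missed the 20-day window (174 days after the deed), so its recording date stands.
As a real-property tax lien, A is senior to every other lien.
Among the remaining liens, by effective date: C (4/21/2016), D (8/10/2016), F (5/28/2017), B (4/1/2018), E (7/21/2018).
Because D would otherwise rank above B, the subordination swaps them.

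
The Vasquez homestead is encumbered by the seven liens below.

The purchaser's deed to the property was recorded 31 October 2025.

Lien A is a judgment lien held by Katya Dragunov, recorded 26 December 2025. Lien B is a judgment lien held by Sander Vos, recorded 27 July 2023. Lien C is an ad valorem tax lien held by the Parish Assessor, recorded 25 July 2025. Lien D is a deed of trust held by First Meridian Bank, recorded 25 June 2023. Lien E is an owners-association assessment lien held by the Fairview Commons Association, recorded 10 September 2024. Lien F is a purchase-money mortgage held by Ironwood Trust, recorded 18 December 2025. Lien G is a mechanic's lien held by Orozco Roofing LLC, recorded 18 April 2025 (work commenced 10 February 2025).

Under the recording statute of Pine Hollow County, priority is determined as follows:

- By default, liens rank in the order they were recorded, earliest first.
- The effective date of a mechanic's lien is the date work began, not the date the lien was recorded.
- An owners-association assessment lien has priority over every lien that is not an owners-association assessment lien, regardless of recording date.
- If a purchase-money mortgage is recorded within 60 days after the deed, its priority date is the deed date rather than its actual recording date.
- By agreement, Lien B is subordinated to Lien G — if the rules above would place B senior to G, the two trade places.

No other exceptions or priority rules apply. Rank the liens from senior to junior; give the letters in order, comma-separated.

E, D, G, B, C, F, A

Effective dates after the stated exceptions: F's effective date is the deed date, 31 October 2025; G's effective date is 10 February 2025, when work began.
As an owners-association assessment lien, E is senior to every other lien.
Remaining liens by effective date: D (25 June 2023), B (27 July 2023), G (10 February 2025), C (25 July 2025), F (31 October 2025), A (26 December 2025).
Because B would otherwise rank above G, the subordination swaps them.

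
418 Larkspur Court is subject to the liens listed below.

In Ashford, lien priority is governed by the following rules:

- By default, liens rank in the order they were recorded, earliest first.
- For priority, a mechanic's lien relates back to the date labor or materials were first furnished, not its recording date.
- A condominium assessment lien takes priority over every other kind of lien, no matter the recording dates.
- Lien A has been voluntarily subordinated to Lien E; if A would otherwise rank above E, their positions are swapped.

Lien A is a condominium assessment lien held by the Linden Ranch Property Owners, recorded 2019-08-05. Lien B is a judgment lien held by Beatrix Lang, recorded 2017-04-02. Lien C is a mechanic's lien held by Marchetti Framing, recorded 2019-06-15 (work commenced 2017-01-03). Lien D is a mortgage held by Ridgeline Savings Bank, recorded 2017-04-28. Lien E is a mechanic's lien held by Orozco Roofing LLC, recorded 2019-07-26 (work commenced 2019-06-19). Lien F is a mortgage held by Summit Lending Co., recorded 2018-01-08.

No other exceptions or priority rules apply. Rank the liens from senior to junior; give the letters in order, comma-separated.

Adjusting effective dates: C's effective date is 2017-01-03, when work began; E's effective date is 2019-06-19, when work began.
As a condominium assessment lien, A is senior to every other lien.
The other liens, earliest effective date first: C (2017-01-03), B (2017-04-02), D (2017-04-28), F (2018-01-08), E (2019-06-19).
A would otherwise be senior to E, so under the subordination agreement A and E exchange positions.

E, C, B, D, F, A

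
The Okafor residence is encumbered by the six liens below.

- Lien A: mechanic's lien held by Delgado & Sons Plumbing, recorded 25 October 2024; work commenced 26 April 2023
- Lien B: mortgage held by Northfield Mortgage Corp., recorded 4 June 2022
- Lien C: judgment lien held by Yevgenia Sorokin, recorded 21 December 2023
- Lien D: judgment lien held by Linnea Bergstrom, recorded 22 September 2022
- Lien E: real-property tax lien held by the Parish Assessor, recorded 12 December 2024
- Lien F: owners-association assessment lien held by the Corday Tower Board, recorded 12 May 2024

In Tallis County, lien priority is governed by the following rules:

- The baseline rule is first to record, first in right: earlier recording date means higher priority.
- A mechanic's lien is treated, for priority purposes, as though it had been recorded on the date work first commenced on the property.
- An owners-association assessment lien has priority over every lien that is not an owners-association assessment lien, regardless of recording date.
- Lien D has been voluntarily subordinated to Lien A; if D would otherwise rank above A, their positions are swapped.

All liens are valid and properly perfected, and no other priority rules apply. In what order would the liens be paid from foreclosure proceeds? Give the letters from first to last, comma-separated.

F, B, A, D, C, E

Effective dates: A relates back to 26 April 2023 (work commenced).
F is an owners-association assessment lien, so it outranks all other liens regardless of date.
Remaining liens by effective date: B (4 June 2022), D (22 September 2022), A (26 April 2023), C (21 December 2023), E (12 December 2024).
The subordination applies — D was senior to A — so D and A swap.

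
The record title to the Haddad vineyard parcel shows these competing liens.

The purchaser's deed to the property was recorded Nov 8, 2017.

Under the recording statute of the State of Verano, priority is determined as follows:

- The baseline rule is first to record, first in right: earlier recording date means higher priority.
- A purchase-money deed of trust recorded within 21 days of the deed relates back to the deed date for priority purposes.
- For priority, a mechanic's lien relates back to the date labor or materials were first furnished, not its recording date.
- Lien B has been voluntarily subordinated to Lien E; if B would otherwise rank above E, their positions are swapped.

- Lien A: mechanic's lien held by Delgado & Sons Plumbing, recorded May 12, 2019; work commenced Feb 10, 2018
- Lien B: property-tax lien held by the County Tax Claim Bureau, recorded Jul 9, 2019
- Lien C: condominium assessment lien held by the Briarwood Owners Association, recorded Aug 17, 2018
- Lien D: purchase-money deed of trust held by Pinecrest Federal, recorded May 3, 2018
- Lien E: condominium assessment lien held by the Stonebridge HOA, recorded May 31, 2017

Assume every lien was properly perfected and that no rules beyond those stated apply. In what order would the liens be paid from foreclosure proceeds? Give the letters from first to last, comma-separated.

First, effective dates: A relates back to Feb 10, 2018 (work commenced); D was recorded 176 days after the deed, outside the 21-day window, so it keeps its recording date.
Sorted by effective date: E (May 31, 2017), A (Feb 10, 2018), D (May 3, 2018), C (Aug 17, 2018), B (Jul 9, 2019).
Since B is not senior to E, the subordination leaves the order unchanged.

E, A, D, C, B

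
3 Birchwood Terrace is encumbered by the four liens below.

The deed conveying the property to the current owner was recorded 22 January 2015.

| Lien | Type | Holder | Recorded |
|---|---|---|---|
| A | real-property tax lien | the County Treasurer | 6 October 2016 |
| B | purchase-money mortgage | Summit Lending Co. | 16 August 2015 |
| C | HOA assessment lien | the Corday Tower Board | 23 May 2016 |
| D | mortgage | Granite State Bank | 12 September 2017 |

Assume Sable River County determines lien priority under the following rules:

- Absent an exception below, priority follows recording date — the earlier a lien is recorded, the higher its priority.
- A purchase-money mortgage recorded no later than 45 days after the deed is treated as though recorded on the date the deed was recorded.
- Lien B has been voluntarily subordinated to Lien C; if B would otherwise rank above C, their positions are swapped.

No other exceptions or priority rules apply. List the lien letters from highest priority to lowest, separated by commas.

Effective dates after the stated exceptions: B was recorded 206 days after the deed — beyond 45 days — so no relation-back applies.
By effective date: B (16 August 2015), C (23 May 2016), A (6 October 2016), D (12 September 2017).
Because B would otherwise rank above C, the subordination swaps them.

C, B, A, D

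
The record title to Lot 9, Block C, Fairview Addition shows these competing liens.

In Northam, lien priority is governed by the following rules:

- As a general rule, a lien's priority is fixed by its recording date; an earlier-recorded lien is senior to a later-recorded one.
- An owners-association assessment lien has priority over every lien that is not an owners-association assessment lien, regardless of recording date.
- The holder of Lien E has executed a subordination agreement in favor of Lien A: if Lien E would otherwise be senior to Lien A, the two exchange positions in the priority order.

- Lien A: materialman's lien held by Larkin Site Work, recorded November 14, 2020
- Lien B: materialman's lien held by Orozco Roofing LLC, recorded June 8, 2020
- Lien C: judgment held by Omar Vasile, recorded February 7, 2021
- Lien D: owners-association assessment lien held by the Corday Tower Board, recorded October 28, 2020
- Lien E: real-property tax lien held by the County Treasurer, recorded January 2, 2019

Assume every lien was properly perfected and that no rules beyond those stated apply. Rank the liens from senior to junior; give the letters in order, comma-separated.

D is an owners-association assessment lien, so it outranks all other liens regardless of date.
Ordering the rest by effective date: E (January 2, 2019), B (June 8, 2020), A (November 14, 2020), C (February 7, 2021).
E is senior to A before the subordination, so the two trade places.

D, A, B, E, C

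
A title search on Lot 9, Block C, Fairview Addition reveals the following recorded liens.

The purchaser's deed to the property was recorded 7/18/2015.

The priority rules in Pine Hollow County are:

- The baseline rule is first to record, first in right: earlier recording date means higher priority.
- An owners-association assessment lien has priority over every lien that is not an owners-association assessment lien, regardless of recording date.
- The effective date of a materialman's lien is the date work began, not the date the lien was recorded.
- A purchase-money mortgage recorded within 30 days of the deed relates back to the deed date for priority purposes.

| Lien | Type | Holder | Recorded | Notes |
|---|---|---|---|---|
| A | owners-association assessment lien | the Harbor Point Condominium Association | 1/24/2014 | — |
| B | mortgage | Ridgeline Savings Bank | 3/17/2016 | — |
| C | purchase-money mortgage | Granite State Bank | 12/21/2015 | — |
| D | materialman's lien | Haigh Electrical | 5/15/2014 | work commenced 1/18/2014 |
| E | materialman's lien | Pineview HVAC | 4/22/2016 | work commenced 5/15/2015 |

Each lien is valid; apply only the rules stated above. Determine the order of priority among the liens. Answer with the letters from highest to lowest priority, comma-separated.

A, D, E, C, B

First, effective dates: C was recorded 156 days after the deed — beyond 30 days — so no relation-back applies; D is treated as recorded 1/18/2014, the work-commencement date; E's effective date is 5/15/2015, when work began.
As an owners-association assessment lien, A is senior to every other lien.
Among the remaining liens, by effective date: D (1/18/2014), E (5/15/2015), C (12/21/2015), B (3/17/2016).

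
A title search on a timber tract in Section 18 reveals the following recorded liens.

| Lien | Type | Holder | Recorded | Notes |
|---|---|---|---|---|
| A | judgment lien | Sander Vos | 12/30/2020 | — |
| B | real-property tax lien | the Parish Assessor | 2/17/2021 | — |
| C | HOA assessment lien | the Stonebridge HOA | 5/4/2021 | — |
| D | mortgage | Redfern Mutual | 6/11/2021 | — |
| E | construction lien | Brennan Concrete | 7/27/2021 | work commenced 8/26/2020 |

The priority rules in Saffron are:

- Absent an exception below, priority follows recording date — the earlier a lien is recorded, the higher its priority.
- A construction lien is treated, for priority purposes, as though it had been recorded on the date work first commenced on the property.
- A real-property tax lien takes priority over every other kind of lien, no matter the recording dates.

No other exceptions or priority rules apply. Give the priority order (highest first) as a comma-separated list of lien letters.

First, effective dates: E is treated as recorded 8/26/2020, the work-commencement date.
B, as a real-property tax lien, has superpriority and ranks first.
The other liens, earliest effective date first: E (8/26/2020), A (12/30/2020), C (5/4/2021), D (6/11/2021).

B, E, A, C, D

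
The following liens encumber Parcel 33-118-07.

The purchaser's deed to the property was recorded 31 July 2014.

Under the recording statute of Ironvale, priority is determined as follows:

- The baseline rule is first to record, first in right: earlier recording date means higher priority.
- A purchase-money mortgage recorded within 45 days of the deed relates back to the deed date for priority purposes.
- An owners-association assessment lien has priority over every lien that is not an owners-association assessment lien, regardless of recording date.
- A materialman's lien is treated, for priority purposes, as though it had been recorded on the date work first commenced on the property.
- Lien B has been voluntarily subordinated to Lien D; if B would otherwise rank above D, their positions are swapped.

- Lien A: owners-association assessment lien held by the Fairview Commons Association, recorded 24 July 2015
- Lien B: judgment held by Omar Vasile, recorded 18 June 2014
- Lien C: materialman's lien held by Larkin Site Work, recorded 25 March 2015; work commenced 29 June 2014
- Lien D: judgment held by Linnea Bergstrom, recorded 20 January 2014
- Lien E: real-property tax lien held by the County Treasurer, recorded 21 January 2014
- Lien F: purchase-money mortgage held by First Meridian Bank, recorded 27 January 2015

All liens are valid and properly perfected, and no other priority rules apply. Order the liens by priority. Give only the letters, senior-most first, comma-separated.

Adjusting effective dates: C relates back to 29 June 2014 (work commenced); F was recorded 180 days after the deed, outside the 45-day window, so it keeps its recording date.
A, as an owners-association assessment lien, has superpriority and ranks first.
Remaining liens by effective date: D (20 January 2014), E (21 January 2014), B (18 June 2014), C (29 June 2014), F (27 January 2015).
B already ranks below D; the subordination has no effect.

A, D, E, B, C, F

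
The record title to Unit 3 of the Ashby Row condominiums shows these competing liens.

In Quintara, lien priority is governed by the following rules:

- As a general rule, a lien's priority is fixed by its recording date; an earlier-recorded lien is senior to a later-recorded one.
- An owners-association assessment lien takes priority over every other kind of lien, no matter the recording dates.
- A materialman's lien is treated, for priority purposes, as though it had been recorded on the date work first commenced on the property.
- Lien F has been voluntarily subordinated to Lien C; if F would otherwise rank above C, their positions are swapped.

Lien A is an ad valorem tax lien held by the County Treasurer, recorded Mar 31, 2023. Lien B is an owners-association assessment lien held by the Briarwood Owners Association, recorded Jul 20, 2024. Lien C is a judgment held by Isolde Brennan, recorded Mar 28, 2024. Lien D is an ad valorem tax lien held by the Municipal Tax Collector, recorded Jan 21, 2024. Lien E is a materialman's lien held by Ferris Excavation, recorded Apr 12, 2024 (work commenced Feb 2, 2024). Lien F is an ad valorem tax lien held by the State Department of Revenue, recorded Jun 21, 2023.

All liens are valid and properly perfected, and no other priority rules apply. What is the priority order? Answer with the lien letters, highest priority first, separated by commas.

Effective dates: E is treated as recorded Feb 2, 2024, the work-commencement date.
B is an owners-association assessment lien and takes priority over every other lien.
Among the remaining liens, by effective date: A (Mar 31, 2023), F (Jun 21, 2023), D (Jan 21, 2024), E (Feb 2, 2024), C (Mar 28, 2024).
F is senior to C before the subordination, so the two trade places.

B, A, C, D, E, F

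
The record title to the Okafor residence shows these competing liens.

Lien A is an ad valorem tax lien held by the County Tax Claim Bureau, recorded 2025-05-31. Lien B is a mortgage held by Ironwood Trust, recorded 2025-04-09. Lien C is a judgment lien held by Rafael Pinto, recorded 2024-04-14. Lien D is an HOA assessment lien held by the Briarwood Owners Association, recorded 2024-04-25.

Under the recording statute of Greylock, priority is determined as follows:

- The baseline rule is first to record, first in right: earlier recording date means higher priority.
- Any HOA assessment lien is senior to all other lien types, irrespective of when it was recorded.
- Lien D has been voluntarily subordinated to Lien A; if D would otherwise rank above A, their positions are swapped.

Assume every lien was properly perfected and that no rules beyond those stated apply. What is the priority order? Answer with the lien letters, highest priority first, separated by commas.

A, C, B, D

D is an HOA assessment lien and takes priority over every other lien.
Among the remaining liens, by effective date: C (2024-04-14), B (2025-04-09), A (2025-05-31).
D would otherwise be senior to A, so under the subordination agreement D and A exchange positions.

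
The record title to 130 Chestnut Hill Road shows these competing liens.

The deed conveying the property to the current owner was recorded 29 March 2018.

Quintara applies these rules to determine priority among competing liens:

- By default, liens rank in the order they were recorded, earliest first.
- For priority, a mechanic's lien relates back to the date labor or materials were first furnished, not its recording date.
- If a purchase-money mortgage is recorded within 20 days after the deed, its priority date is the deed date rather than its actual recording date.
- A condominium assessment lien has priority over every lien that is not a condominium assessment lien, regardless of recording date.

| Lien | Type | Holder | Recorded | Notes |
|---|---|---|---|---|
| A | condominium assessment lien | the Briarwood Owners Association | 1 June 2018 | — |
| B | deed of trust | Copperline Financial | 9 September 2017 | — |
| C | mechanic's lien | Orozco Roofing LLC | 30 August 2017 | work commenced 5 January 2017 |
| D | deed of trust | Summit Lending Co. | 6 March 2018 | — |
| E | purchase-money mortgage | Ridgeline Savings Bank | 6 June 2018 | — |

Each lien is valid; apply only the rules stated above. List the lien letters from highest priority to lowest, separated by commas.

A, C, B, D, E

Effective dates after the stated exceptions: C's effective date is 5 January 2017, when work began; E was recorded 69 days after the deed — beyond 20 days — so no relation-back applies.
As a condominium assessment lien, A is senior to every other lien.
The other liens, earliest effective date first: C (5 January 2017), B (9 September 2017), D (6 March 2018), E (6 June 2018).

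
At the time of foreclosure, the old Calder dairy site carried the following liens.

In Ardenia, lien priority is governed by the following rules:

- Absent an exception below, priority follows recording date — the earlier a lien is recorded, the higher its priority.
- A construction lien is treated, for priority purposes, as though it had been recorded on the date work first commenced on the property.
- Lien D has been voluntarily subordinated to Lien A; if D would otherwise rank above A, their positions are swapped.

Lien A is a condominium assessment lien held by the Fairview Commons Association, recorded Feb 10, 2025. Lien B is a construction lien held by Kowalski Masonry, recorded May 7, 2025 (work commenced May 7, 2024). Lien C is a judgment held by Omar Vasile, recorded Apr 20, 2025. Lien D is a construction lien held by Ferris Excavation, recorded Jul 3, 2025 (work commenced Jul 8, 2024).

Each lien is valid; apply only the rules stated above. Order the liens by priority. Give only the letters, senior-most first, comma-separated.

Effective dates: B is treated as recorded May 7, 2024, the work-commencement date; D relates back to Jul 8, 2024 (work commenced).
By effective date, earliest first: B (May 7, 2024), D (Jul 8, 2024), A (Feb 10, 2025), C (Apr 20, 2025).
D would otherwise be senior to A, so under the subordination agreement D and A exchange positions.

B, A, D, C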